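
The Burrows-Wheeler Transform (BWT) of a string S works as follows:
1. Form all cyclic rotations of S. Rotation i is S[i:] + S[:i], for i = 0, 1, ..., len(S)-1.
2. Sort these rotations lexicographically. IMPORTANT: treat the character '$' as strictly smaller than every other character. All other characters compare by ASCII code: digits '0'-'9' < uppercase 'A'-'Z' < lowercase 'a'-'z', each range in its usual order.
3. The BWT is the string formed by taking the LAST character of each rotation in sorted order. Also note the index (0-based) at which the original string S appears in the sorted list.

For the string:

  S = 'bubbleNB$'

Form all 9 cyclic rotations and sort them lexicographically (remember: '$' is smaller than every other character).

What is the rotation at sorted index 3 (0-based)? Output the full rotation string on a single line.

All 9 rotations (rotation i = S[i:]+S[:i]):
  rot[0] = bubbleNB$
  rot[1] = ubbleNB$b
  rot[2] = bbleNB$bu
  rot[3] = bleNB$bub
  rot[4] = leNB$bubb
  rot[5] = eNB$bubbl
  rot[6] = NB$bubble
  rot[7] = B$bubbleN
  rot[8] = $bubbleNB
Sorted (with $ < everything):
  sorted[0] = $bubbleNB
  sorted[1] = B$bubbleN
  sorted[2] = NB$bubble
  sorted[3] = bbleNB$bu
  sorted[4] = bleNB$bub
  sorted[5] = bubbleNB$
  sorted[6] = eNB$bubbl
  sorted[7] = leNB$bubb
  sorted[8] = ubbleNB$b
sorted[3] = bbleNB$bu

Answer: bbleNB$bu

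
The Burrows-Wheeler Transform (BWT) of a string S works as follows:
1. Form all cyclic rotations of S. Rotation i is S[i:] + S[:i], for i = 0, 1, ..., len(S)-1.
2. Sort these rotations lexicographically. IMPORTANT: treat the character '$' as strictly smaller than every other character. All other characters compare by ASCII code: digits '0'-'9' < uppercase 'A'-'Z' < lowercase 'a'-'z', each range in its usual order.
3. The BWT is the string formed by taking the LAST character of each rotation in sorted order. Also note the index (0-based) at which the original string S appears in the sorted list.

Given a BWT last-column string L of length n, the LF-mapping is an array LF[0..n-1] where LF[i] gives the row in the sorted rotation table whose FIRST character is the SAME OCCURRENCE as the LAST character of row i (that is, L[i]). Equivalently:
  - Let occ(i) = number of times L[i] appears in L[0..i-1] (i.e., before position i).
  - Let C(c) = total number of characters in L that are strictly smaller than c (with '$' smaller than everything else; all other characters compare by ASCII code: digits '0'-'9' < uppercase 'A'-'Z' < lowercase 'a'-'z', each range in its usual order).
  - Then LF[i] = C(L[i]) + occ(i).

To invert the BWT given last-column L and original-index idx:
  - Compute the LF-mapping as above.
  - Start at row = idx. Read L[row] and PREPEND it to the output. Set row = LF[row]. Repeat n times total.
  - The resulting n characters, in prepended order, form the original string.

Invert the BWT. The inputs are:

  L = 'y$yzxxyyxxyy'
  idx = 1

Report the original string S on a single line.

LF mapping: 5 0 6 11 1 2 7 8 3 4 9 10
Walk LF starting at row 1, prepending L[row]:
  step 1: row=1, L[1]='$', prepend. Next row=LF[1]=0
  step 2: row=0, L[0]='y', prepend. Next row=LF[0]=5
  step 3: row=5, L[5]='x', prepend. Next row=LF[5]=2
  step 4: row=2, L[2]='y', prepend. Next row=LF[2]=6
  step 5: row=6, L[6]='y', prepend. Next row=LF[6]=7
  step 6: row=7, L[7]='y', prepend. Next row=LF[7]=8
  step 7: row=8, L[8]='x', prepend. Next row=LF[8]=3
  step 8: row=3, L[3]='z', prepend. Next row=LF[3]=11
  step 9: row=11, L[11]='y', prepend. Next row=LF[11]=10
  step 10: row=10, L[10]='y', prepend. Next row=LF[10]=9
  step 11: row=9, L[9]='x', prepend. Next row=LF[9]=4
  step 12: row=4, L[4]='x', prepend. Next row=LF[4]=1
Reversed output: xxyyzxyyyxy$

Answer: xxyyzxyyyxy$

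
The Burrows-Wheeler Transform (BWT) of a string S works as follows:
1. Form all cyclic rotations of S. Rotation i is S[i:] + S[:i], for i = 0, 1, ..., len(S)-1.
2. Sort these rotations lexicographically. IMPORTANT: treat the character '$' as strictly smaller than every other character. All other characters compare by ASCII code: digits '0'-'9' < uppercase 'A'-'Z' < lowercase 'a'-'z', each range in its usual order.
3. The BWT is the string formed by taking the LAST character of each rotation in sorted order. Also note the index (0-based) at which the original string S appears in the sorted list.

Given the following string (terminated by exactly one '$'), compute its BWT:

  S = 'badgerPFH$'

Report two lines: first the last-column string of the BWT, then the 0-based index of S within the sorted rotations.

Answer: HPFrb$agde
5

Derivation:
All 10 rotations (rotation i = S[i:]+S[:i]):
  rot[0] = badgerPFH$
  rot[1] = adgerPFH$b
  rot[2] = dgerPFH$ba
  rot[3] = gerPFH$bad
  rot[4] = erPFH$badg
  rot[5] = rPFH$badge
  rot[6] = PFH$badger
  rot[7] = FH$badgerP
  rot[8] = H$badgerPF
  rot[9] = $badgerPFH
Sorted (with $ < everything):
  sorted[0] = $badgerPFH  (last char: 'H')
  sorted[1] = FH$badgerP  (last char: 'P')
  sorted[2] = H$badgerPF  (last char: 'F')
  sorted[3] = PFH$badger  (last char: 'r')
  sorted[4] = adgerPFH$b  (last char: 'b')
  sorted[5] = badgerPFH$  (last char: '$')
  sorted[6] = dgerPFH$ba  (last char: 'a')
  sorted[7] = erPFH$badg  (last char: 'g')
  sorted[8] = gerPFH$bad  (last char: 'd')
  sorted[9] = rPFH$badge  (last char: 'e')
Last column: HPFrb$agde
Original string S is at sorted index 5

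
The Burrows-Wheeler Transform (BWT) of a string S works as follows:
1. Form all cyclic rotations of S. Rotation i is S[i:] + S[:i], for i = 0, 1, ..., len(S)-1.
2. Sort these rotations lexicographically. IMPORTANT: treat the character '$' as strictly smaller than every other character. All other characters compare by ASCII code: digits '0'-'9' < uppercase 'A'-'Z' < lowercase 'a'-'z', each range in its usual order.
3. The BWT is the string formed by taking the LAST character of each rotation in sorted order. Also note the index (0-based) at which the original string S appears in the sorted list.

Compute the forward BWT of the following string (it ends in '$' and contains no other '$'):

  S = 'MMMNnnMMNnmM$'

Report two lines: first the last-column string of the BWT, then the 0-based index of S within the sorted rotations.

Answer: Mm$nMMMMMnnNN
2

Derivation:
All 13 rotations (rotation i = S[i:]+S[:i]):
  rot[0] = MMMNnnMMNnmM$
  rot[1] = MMNnnMMNnmM$M
  rot[2] = MNnnMMNnmM$MM
  rot[3] = NnnMMNnmM$MMM
  rot[4] = nnMMNnmM$MMMN
  rot[5] = nMMNnmM$MMMNn
  rot[6] = MMNnmM$MMMNnn
  rot[7] = MNnmM$MMMNnnM
  rot[8] = NnmM$MMMNnnMM
  rot[9] = nmM$MMMNnnMMN
  rot[10] = mM$MMMNnnMMNn
  rot[11] = M$MMMNnnMMNnm
  rot[12] = $MMMNnnMMNnmM
Sorted (with $ < everything):
  sorted[0] = $MMMNnnMMNnmM  (last char: 'M')
  sorted[1] = M$MMMNnnMMNnm  (last char: 'm')
  sorted[2] = MMMNnnMMNnmM$  (last char: '$')
  sorted[3] = MMNnmM$MMMNnn  (last char: 'n')
  sorted[4] = MMNnnMMNnmM$M  (last char: 'M')
  sorted[5] = MNnmM$MMMNnnM  (last char: 'M')
  sorted[6] = MNnnMMNnmM$MM  (last char: 'M')
  sorted[7] = NnmM$MMMNnnMM  (last char: 'M')
  sorted[8] = NnnMMNnmM$MMM  (last char: 'M')
  sorted[9] = mM$MMMNnnMMNn  (last char: 'n')
  sorted[10] = nMMNnmM$MMMNn  (last char: 'n')
  sorted[11] = nmM$MMMNnnMMN  (last char: 'N')
  sorted[12] = nnMMNnmM$MMMN  (last char: 'N')
Last column: Mm$nMMMMMnnNN
Original string S is at sorted index 2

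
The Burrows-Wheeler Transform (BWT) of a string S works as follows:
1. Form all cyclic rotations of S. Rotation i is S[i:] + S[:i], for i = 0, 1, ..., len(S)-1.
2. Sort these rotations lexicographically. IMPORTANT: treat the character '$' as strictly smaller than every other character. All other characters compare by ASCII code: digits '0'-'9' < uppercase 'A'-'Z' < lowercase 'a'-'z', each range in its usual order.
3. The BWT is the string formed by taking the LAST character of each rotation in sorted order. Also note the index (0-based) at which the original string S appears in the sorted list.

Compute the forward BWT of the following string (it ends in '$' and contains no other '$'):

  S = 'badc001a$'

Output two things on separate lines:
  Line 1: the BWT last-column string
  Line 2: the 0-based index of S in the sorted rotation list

All 9 rotations (rotation i = S[i:]+S[:i]):
  rot[0] = badc001a$
  rot[1] = adc001a$b
  rot[2] = dc001a$ba
  rot[3] = c001a$bad
  rot[4] = 001a$badc
  rot[5] = 01a$badc0
  rot[6] = 1a$badc00
  rot[7] = a$badc001
  rot[8] = $badc001a
Sorted (with $ < everything):
  sorted[0] = $badc001a  (last char: 'a')
  sorted[1] = 001a$badc  (last char: 'c')
  sorted[2] = 01a$badc0  (last char: '0')
  sorted[3] = 1a$badc00  (last char: '0')
  sorted[4] = a$badc001  (last char: '1')
  sorted[5] = adc001a$b  (last char: 'b')
  sorted[6] = badc001a$  (last char: '$')
  sorted[7] = c001a$bad  (last char: 'd')
  sorted[8] = dc001a$ba  (last char: 'a')
Last column: ac001b$da
Original string S is at sorted index 6

Answer: ac001b$da
6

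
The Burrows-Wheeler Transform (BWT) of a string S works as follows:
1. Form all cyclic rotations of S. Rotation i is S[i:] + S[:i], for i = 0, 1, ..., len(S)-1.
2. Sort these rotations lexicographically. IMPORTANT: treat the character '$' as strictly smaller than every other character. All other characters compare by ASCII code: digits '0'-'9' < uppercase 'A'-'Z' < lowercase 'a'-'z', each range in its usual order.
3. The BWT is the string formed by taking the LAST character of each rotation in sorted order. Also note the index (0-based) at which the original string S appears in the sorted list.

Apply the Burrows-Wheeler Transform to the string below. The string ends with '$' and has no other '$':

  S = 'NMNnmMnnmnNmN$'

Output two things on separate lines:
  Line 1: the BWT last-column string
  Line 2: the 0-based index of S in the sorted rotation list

Answer: NNmm$nMnNnmNnM
4

Derivation:
All 14 rotations (rotation i = S[i:]+S[:i]):
  rot[0] = NMNnmMnnmnNmN$
  rot[1] = MNnmMnnmnNmN$N
  rot[2] = NnmMnnmnNmN$NM
  rot[3] = nmMnnmnNmN$NMN
  rot[4] = mMnnmnNmN$NMNn
  rot[5] = MnnmnNmN$NMNnm
  rot[6] = nnmnNmN$NMNnmM
  rot[7] = nmnNmN$NMNnmMn
  rot[8] = mnNmN$NMNnmMnn
  rot[9] = nNmN$NMNnmMnnm
  rot[10] = NmN$NMNnmMnnmn
  rot[11] = mN$NMNnmMnnmnN
  rot[12] = N$NMNnmMnnmnNm
  rot[13] = $NMNnmMnnmnNmN
Sorted (with $ < everything):
  sorted[0] = $NMNnmMnnmnNmN  (last char: 'N')
  sorted[1] = MNnmMnnmnNmN$N  (last char: 'N')
  sorted[2] = MnnmnNmN$NMNnm  (last char: 'm')
  sorted[3] = N$NMNnmMnnmnNm  (last char: 'm')
  sorted[4] = NMNnmMnnmnNmN$  (last char: '$')
  sorted[5] = NmN$NMNnmMnnmn  (last char: 'n')
  sorted[6] = NnmMnnmnNmN$NM  (last char: 'M')
  sorted[7] = mMnnmnNmN$NMNn  (last char: 'n')
  sorted[8] = mN$NMNnmMnnmnN  (last char: 'N')
  sorted[9] = mnNmN$NMNnmMnn  (last char: 'n')
  sorted[10] = nNmN$NMNnmMnnm  (last char: 'm')
  sorted[11] = nmMnnmnNmN$NMN  (last char: 'N')
  sorted[12] = nmnNmN$NMNnmMn  (last char: 'n')
  sorted[13] = nnmnNmN$NMNnmM  (last char: 'M')
Last column: NNmm$nMnNnmNnM
Original string S is at sorted index 4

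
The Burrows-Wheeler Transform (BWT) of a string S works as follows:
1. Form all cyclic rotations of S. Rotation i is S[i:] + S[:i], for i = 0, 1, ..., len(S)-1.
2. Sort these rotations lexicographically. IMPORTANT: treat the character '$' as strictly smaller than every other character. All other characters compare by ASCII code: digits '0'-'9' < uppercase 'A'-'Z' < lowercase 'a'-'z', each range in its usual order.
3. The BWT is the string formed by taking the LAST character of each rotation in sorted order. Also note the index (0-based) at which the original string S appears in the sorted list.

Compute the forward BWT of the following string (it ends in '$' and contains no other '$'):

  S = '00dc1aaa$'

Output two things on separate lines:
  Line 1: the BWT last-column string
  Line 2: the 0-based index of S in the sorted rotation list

All 9 rotations (rotation i = S[i:]+S[:i]):
  rot[0] = 00dc1aaa$
  rot[1] = 0dc1aaa$0
  rot[2] = dc1aaa$00
  rot[3] = c1aaa$00d
  rot[4] = 1aaa$00dc
  rot[5] = aaa$00dc1
  rot[6] = aa$00dc1a
  rot[7] = a$00dc1aa
  rot[8] = $00dc1aaa
Sorted (with $ < everything):
  sorted[0] = $00dc1aaa  (last char: 'a')
  sorted[1] = 00dc1aaa$  (last char: '$')
  sorted[2] = 0dc1aaa$0  (last char: '0')
  sorted[3] = 1aaa$00dc  (last char: 'c')
  sorted[4] = a$00dc1aa  (last char: 'a')
  sorted[5] = aa$00dc1a  (last char: 'a')
  sorted[6] = aaa$00dc1  (last char: '1')
  sorted[7] = c1aaa$00d  (last char: 'd')
  sorted[8] = dc1aaa$00  (last char: '0')
Last column: a$0caa1d0
Original string S is at sorted index 1

Answer: a$0caa1d0
1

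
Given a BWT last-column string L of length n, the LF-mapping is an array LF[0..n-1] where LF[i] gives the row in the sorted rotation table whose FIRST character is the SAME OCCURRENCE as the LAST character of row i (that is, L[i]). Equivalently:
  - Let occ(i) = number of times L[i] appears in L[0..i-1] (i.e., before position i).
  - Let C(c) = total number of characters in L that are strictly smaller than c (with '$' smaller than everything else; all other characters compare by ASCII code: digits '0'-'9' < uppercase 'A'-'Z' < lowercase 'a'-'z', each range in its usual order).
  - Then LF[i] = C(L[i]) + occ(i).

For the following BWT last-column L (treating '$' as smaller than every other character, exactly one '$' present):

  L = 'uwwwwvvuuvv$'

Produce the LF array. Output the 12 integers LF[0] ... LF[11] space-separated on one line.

Char counts: '$':1, 'u':3, 'v':4, 'w':4
C (first-col start): C('$')=0, C('u')=1, C('v')=4, C('w')=8
L[0]='u': occ=0, LF[0]=C('u')+0=1+0=1
L[1]='w': occ=0, LF[1]=C('w')+0=8+0=8
L[2]='w': occ=1, LF[2]=C('w')+1=8+1=9
L[3]='w': occ=2, LF[3]=C('w')+2=8+2=10
L[4]='w': occ=3, LF[4]=C('w')+3=8+3=11
L[5]='v': occ=0, LF[5]=C('v')+0=4+0=4
L[6]='v': occ=1, LF[6]=C('v')+1=4+1=5
L[7]='u': occ=1, LF[7]=C('u')+1=1+1=2
L[8]='u': occ=2, LF[8]=C('u')+2=1+2=3
L[9]='v': occ=2, LF[9]=C('v')+2=4+2=6
L[10]='v': occ=3, LF[10]=C('v')+3=4+3=7
L[11]='$': occ=0, LF[11]=C('$')+0=0+0=0

Answer: 1 8 9 10 11 4 5 2 3 6 7 0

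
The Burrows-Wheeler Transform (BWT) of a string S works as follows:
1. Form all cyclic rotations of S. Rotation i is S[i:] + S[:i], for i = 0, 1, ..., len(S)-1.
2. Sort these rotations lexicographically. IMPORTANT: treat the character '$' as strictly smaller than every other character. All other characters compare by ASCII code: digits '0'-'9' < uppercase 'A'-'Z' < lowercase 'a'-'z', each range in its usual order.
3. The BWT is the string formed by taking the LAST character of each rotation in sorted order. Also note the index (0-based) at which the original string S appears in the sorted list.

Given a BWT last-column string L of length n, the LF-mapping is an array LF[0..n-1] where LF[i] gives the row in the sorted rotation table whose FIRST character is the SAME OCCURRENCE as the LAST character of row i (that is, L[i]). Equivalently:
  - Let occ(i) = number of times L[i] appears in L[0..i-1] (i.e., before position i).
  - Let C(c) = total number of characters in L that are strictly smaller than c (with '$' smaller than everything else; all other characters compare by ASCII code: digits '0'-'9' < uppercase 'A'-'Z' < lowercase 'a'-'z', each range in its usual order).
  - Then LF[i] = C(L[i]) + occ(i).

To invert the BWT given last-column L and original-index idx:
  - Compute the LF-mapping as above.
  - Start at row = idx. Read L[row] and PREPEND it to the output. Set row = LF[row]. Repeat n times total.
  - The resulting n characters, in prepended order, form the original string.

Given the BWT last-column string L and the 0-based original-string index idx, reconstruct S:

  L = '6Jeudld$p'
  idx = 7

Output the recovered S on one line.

LF mapping: 1 2 5 8 3 6 4 0 7
Walk LF starting at row 7, prepending L[row]:
  step 1: row=7, L[7]='$', prepend. Next row=LF[7]=0
  step 2: row=0, L[0]='6', prepend. Next row=LF[0]=1
  step 3: row=1, L[1]='J', prepend. Next row=LF[1]=2
  step 4: row=2, L[2]='e', prepend. Next row=LF[2]=5
  step 5: row=5, L[5]='l', prepend. Next row=LF[5]=6
  step 6: row=6, L[6]='d', prepend. Next row=LF[6]=4
  step 7: row=4, L[4]='d', prepend. Next row=LF[4]=3
  step 8: row=3, L[3]='u', prepend. Next row=LF[3]=8
  step 9: row=8, L[8]='p', prepend. Next row=LF[8]=7
Reversed output: puddleJ6$

Answer: puddleJ6$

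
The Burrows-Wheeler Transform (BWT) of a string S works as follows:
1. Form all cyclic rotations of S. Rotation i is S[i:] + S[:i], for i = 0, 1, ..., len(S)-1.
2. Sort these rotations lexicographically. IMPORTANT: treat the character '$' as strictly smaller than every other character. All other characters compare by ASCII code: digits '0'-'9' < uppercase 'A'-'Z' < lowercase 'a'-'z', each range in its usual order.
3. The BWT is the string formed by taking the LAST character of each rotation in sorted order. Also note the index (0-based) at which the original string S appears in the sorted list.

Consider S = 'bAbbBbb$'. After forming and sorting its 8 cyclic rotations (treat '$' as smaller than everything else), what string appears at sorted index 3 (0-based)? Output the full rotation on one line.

All 8 rotations (rotation i = S[i:]+S[:i]):
  rot[0] = bAbbBbb$
  rot[1] = AbbBbb$b
  rot[2] = bbBbb$bA
  rot[3] = bBbb$bAb
  rot[4] = Bbb$bAbb
  rot[5] = bb$bAbbB
  rot[6] = b$bAbbBb
  rot[7] = $bAbbBbb
Sorted (with $ < everything):
  sorted[0] = $bAbbBbb
  sorted[1] = AbbBbb$b
  sorted[2] = Bbb$bAbb
  sorted[3] = b$bAbbBb
  sorted[4] = bAbbBbb$
  sorted[5] = bBbb$bAb
  sorted[6] = bb$bAbbB
  sorted[7] = bbBbb$bA
sorted[3] = b$bAbbBb

Answer: b$bAbbBb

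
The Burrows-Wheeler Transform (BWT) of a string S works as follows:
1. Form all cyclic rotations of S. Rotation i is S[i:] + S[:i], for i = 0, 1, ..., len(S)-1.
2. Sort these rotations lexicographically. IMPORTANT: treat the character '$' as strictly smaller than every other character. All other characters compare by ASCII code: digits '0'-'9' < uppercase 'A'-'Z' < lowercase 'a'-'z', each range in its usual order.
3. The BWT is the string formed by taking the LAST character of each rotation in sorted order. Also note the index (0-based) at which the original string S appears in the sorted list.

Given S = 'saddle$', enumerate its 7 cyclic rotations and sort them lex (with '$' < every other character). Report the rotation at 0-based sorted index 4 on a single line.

All 7 rotations (rotation i = S[i:]+S[:i]):
  rot[0] = saddle$
  rot[1] = addle$s
  rot[2] = ddle$sa
  rot[3] = dle$sad
  rot[4] = le$sadd
  rot[5] = e$saddl
  rot[6] = $saddle
Sorted (with $ < everything):
  sorted[0] = $saddle
  sorted[1] = addle$s
  sorted[2] = ddle$sa
  sorted[3] = dle$sad
  sorted[4] = e$saddl
  sorted[5] = le$sadd
  sorted[6] = saddle$
sorted[4] = e$saddl

Answer: e$saddl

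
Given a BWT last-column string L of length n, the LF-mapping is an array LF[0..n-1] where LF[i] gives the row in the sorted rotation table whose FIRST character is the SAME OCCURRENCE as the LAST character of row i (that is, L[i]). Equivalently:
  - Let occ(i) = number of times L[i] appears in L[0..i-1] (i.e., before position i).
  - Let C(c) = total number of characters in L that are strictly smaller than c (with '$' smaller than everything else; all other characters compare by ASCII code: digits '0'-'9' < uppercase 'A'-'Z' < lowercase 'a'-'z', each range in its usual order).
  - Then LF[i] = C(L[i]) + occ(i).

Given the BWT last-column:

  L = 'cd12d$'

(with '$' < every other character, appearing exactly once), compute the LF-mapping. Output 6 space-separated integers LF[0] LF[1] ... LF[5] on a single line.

Answer: 3 4 1 2 5 0

Derivation:
Char counts: '$':1, '1':1, '2':1, 'c':1, 'd':2
C (first-col start): C('$')=0, C('1')=1, C('2')=2, C('c')=3, C('d')=4
L[0]='c': occ=0, LF[0]=C('c')+0=3+0=3
L[1]='d': occ=0, LF[1]=C('d')+0=4+0=4
L[2]='1': occ=0, LF[2]=C('1')+0=1+0=1
L[3]='2': occ=0, LF[3]=C('2')+0=2+0=2
L[4]='d': occ=1, LF[4]=C('d')+1=4+1=5
L[5]='$': occ=0, LF[5]=C('$')+0=0+0=0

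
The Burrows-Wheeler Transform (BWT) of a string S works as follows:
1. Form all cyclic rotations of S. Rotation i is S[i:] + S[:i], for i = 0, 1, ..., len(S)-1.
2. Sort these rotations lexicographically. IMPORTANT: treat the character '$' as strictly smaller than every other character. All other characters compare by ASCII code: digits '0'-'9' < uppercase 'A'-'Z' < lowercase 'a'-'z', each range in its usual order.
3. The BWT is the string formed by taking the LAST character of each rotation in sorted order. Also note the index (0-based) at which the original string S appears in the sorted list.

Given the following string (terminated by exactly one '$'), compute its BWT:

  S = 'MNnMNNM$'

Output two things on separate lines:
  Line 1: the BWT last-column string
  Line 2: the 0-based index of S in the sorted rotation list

Answer: MNn$NMMN
3

Derivation:
All 8 rotations (rotation i = S[i:]+S[:i]):
  rot[0] = MNnMNNM$
  rot[1] = NnMNNM$M
  rot[2] = nMNNM$MN
  rot[3] = MNNM$MNn
  rot[4] = NNM$MNnM
  rot[5] = NM$MNnMN
  rot[6] = M$MNnMNN
  rot[7] = $MNnMNNM
Sorted (with $ < everything):
  sorted[0] = $MNnMNNM  (last char: 'M')
  sorted[1] = M$MNnMNN  (last char: 'N')
  sorted[2] = MNNM$MNn  (last char: 'n')
  sorted[3] = MNnMNNM$  (last char: '$')
  sorted[4] = NM$MNnMN  (last char: 'N')
  sorted[5] = NNM$MNnM  (last char: 'M')
  sorted[6] = NnMNNM$M  (last char: 'M')
  sorted[7] = nMNNM$MN  (last char: 'N')
Last column: MNn$NMMN
Original string S is at sorted index 3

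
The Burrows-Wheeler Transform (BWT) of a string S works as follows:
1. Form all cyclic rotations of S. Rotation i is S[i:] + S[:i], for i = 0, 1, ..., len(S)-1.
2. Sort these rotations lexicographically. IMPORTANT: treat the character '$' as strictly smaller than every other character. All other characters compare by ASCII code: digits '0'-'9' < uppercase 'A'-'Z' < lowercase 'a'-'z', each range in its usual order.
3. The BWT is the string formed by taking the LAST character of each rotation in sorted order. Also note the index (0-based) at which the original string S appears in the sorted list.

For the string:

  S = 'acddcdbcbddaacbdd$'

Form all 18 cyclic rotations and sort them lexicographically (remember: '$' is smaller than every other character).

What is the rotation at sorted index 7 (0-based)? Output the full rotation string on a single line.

Answer: cbdd$acddcdbcbddaa

Derivation:
All 18 rotations (rotation i = S[i:]+S[:i]):
  rot[0] = acddcdbcbddaacbdd$
  rot[1] = cddcdbcbddaacbdd$a
  rot[2] = ddcdbcbddaacbdd$ac
  rot[3] = dcdbcbddaacbdd$acd
  rot[4] = cdbcbddaacbdd$acdd
  rot[5] = dbcbddaacbdd$acddc
  rot[6] = bcbddaacbdd$acddcd
  rot[7] = cbddaacbdd$acddcdb
  rot[8] = bddaacbdd$acddcdbc
  rot[9] = ddaacbdd$acddcdbcb
  rot[10] = daacbdd$acddcdbcbd
  rot[11] = aacbdd$acddcdbcbdd
  rot[12] = acbdd$acddcdbcbdda
  rot[13] = cbdd$acddcdbcbddaa
  rot[14] = bdd$acddcdbcbddaac
  rot[15] = dd$acddcdbcbddaacb
  rot[16] = d$acddcdbcbddaacbd
  rot[17] = $acddcdbcbddaacbdd
Sorted (with $ < everything):
  sorted[0] = $acddcdbcbddaacbdd
  sorted[1] = aacbdd$acddcdbcbdd
  sorted[2] = acbdd$acddcdbcbdda
  sorted[3] = acddcdbcbddaacbdd$
  sorted[4] = bcbddaacbdd$acddcd
  sorted[5] = bdd$acddcdbcbddaac
  sorted[6] = bddaacbdd$acddcdbc
  sorted[7] = cbdd$acddcdbcbddaa
  sorted[8] = cbddaacbdd$acddcdb
  sorted[9] = cdbcbddaacbdd$acdd
  sorted[10] = cddcdbcbddaacbdd$a
  sorted[11] = d$acddcdbcbddaacbd
  sorted[12] = daacbdd$acddcdbcbd
  sorted[13] = dbcbddaacbdd$acddc
  sorted[14] = dcdbcbddaacbdd$acd
  sorted[15] = dd$acddcdbcbddaacb
  sorted[16] = ddaacbdd$acddcdbcb
  sorted[17] = ddcdbcbddaacbdd$ac
sorted[7] = cbdd$acddcdbcbddaa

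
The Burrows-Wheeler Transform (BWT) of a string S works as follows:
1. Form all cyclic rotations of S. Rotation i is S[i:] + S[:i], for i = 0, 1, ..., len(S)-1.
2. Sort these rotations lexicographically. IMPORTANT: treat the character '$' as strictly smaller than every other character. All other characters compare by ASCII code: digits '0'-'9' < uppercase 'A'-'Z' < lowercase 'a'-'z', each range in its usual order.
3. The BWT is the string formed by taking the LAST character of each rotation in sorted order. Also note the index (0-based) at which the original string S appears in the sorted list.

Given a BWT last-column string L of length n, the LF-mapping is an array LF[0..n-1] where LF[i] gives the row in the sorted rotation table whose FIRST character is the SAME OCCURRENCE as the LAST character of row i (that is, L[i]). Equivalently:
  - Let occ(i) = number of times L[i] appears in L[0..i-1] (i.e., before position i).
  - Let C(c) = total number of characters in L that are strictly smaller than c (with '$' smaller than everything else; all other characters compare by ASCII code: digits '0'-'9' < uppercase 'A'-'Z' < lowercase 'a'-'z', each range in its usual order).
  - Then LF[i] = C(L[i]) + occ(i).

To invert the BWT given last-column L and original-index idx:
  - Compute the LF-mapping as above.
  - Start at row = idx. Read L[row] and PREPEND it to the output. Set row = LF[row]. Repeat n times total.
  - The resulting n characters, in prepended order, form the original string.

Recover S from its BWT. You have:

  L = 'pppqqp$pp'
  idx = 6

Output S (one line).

LF mapping: 1 2 3 7 8 4 0 5 6
Walk LF starting at row 6, prepending L[row]:
  step 1: row=6, L[6]='$', prepend. Next row=LF[6]=0
  step 2: row=0, L[0]='p', prepend. Next row=LF[0]=1
  step 3: row=1, L[1]='p', prepend. Next row=LF[1]=2
  step 4: row=2, L[2]='p', prepend. Next row=LF[2]=3
  step 5: row=3, L[3]='q', prepend. Next row=LF[3]=7
  step 6: row=7, L[7]='p', prepend. Next row=LF[7]=5
  step 7: row=5, L[5]='p', prepend. Next row=LF[5]=4
  step 8: row=4, L[4]='q', prepend. Next row=LF[4]=8
  step 9: row=8, L[8]='p', prepend. Next row=LF[8]=6
Reversed output: pqppqppp$

Answer: pqppqppp$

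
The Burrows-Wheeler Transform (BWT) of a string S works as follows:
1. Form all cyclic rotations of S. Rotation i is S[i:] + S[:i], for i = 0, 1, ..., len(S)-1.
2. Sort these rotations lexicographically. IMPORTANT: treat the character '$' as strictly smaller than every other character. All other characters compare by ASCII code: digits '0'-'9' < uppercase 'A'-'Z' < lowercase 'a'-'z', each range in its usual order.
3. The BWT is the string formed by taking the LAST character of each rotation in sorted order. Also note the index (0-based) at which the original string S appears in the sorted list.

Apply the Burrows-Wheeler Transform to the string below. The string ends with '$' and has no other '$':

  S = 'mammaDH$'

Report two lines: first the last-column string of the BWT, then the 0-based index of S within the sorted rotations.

All 8 rotations (rotation i = S[i:]+S[:i]):
  rot[0] = mammaDH$
  rot[1] = ammaDH$m
  rot[2] = mmaDH$ma
  rot[3] = maDH$mam
  rot[4] = aDH$mamm
  rot[5] = DH$mamma
  rot[6] = H$mammaD
  rot[7] = $mammaDH
Sorted (with $ < everything):
  sorted[0] = $mammaDH  (last char: 'H')
  sorted[1] = DH$mamma  (last char: 'a')
  sorted[2] = H$mammaD  (last char: 'D')
  sorted[3] = aDH$mamm  (last char: 'm')
  sorted[4] = ammaDH$m  (last char: 'm')
  sorted[5] = maDH$mam  (last char: 'm')
  sorted[6] = mammaDH$  (last char: '$')
  sorted[7] = mmaDH$ma  (last char: 'a')
Last column: HaDmmm$a
Original string S is at sorted index 6

Answer: HaDmmm$a
6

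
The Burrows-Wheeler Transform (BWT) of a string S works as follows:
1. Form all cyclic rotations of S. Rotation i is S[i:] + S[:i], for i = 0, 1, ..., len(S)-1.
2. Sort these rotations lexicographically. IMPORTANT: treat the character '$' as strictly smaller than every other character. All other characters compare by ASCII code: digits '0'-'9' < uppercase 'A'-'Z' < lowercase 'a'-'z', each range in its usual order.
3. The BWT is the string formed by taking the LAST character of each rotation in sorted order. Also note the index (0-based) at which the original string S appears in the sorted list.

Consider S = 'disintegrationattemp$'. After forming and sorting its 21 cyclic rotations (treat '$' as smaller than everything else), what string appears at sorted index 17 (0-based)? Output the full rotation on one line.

Answer: tegrationattemp$disin

Derivation:
All 21 rotations (rotation i = S[i:]+S[:i]):
  rot[0] = disintegrationattemp$
  rot[1] = isintegrationattemp$d
  rot[2] = sintegrationattemp$di
  rot[3] = integrationattemp$dis
  rot[4] = ntegrationattemp$disi
  rot[5] = tegrationattemp$disin
  rot[6] = egrationattemp$disint
  rot[7] = grationattemp$disinte
  rot[8] = rationattemp$disinteg
  rot[9] = ationattemp$disintegr
  rot[10] = tionattemp$disintegra
  rot[11] = ionattemp$disintegrat
  rot[12] = onattemp$disintegrati
  rot[13] = nattemp$disintegratio
  rot[14] = attemp$disintegration
  rot[15] = ttemp$disintegrationa
  rot[16] = temp$disintegrationat
  rot[17] = emp$disintegrationatt
  rot[18] = mp$disintegrationatte
  rot[19] = p$disintegrationattem
  rot[20] = $disintegrationattemp
Sorted (with $ < everything):
  sorted[0] = $disintegrationattemp
  sorted[1] = ationattemp$disintegr
  sorted[2] = attemp$disintegration
  sorted[3] = disintegrationattemp$
  sorted[4] = egrationattemp$disint
  sorted[5] = emp$disintegrationatt
  sorted[6] = grationattemp$disinte
  sorted[7] = integrationattemp$dis
  sorted[8] = ionattemp$disintegrat
  sorted[9] = isintegrationattemp$d
  sorted[10] = mp$disintegrationatte
  sorted[11] = nattemp$disintegratio
  sorted[12] = ntegrationattemp$disi
  sorted[13] = onattemp$disintegrati
  sorted[14] = p$disintegrationattem
  sorted[15] = rationattemp$disinteg
  sorted[16] = sintegrationattemp$di
  sorted[17] = tegrationattemp$disin
  sorted[18] = temp$disintegrationat
  sorted[19] = tionattemp$disintegra
  sorted[20] = ttemp$disintegrationa
sorted[17] = tegrationattemp$disin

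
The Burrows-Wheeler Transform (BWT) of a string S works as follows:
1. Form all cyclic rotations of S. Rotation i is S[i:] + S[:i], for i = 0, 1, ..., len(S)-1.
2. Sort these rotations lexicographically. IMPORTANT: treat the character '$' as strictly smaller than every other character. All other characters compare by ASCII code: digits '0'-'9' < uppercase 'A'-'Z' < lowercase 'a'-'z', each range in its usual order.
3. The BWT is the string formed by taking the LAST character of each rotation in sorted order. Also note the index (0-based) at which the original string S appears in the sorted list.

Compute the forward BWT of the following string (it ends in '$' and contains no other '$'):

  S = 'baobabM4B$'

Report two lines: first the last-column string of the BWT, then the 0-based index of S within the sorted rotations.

Answer: BM4bbbao$a
8

Derivation:
All 10 rotations (rotation i = S[i:]+S[:i]):
  rot[0] = baobabM4B$
  rot[1] = aobabM4B$b
  rot[2] = obabM4B$ba
  rot[3] = babM4B$bao
  rot[4] = abM4B$baob
  rot[5] = bM4B$baoba
  rot[6] = M4B$baobab
  rot[7] = 4B$baobabM
  rot[8] = B$baobabM4
  rot[9] = $baobabM4B
Sorted (with $ < everything):
  sorted[0] = $baobabM4B  (last char: 'B')
  sorted[1] = 4B$baobabM  (last char: 'M')
  sorted[2] = B$baobabM4  (last char: '4')
  sorted[3] = M4B$baobab  (last char: 'b')
  sorted[4] = abM4B$baob  (last char: 'b')
  sorted[5] = aobabM4B$b  (last char: 'b')
  sorted[6] = bM4B$baoba  (last char: 'a')
  sorted[7] = babM4B$bao  (last char: 'o')
  sorted[8] = baobabM4B$  (last char: '$')
  sorted[9] = obabM4B$ba  (last char: 'a')
Last column: BM4bbbao$a
Original string S is at sorted index 8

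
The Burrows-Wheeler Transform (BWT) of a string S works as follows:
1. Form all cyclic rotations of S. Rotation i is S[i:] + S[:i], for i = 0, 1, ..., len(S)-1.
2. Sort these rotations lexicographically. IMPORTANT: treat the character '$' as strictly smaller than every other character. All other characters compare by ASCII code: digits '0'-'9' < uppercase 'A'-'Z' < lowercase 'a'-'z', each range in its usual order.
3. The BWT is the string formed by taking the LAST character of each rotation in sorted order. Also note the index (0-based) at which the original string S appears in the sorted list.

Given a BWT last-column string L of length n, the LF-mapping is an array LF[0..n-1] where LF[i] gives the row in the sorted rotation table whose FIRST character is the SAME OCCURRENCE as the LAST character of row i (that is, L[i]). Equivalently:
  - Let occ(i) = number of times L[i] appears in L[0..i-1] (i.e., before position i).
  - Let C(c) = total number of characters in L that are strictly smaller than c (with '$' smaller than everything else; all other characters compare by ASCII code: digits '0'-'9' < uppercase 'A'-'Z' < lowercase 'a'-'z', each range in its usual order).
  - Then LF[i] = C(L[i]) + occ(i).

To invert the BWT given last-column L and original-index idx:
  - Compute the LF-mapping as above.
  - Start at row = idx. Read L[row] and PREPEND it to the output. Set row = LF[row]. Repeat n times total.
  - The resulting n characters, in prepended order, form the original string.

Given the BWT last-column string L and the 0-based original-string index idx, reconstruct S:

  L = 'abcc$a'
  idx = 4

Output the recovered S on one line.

Answer: cacba$

Derivation:
LF mapping: 1 3 4 5 0 2
Walk LF starting at row 4, prepending L[row]:
  step 1: row=4, L[4]='$', prepend. Next row=LF[4]=0
  step 2: row=0, L[0]='a', prepend. Next row=LF[0]=1
  step 3: row=1, L[1]='b', prepend. Next row=LF[1]=3
  step 4: row=3, L[3]='c', prepend. Next row=LF[3]=5
  step 5: row=5, L[5]='a', prepend. Next row=LF[5]=2
  step 6: row=2, L[2]='c', prepend. Next row=LF[2]=4
Reversed output: cacba$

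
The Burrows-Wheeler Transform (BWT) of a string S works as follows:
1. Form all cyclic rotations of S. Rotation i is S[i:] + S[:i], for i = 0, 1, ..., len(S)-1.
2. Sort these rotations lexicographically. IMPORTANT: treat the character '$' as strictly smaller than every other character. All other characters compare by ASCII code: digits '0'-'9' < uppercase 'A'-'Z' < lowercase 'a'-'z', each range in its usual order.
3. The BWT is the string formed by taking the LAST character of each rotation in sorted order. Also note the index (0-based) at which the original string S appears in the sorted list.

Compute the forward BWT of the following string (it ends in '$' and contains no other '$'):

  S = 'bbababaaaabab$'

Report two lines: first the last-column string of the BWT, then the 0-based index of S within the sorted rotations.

Answer: bbaabbabaaaab$
13

Derivation:
All 14 rotations (rotation i = S[i:]+S[:i]):
  rot[0] = bbababaaaabab$
  rot[1] = bababaaaabab$b
  rot[2] = ababaaaabab$bb
  rot[3] = babaaaabab$bba
  rot[4] = abaaaabab$bbab
  rot[5] = baaaabab$bbaba
  rot[6] = aaaabab$bbabab
  rot[7] = aaabab$bbababa
  rot[8] = aabab$bbababaa
  rot[9] = abab$bbababaaa
  rot[10] = bab$bbababaaaa
  rot[11] = ab$bbababaaaab
  rot[12] = b$bbababaaaaba
  rot[13] = $bbababaaaabab
Sorted (with $ < everything):
  sorted[0] = $bbababaaaabab  (last char: 'b')
  sorted[1] = aaaabab$bbabab  (last char: 'b')
  sorted[2] = aaabab$bbababa  (last char: 'a')
  sorted[3] = aabab$bbababaa  (last char: 'a')
  sorted[4] = ab$bbababaaaab  (last char: 'b')
  sorted[5] = abaaaabab$bbab  (last char: 'b')
  sorted[6] = abab$bbababaaa  (last char: 'a')
  sorted[7] = ababaaaabab$bb  (last char: 'b')
  sorted[8] = b$bbababaaaaba  (last char: 'a')
  sorted[9] = baaaabab$bbaba  (last char: 'a')
  sorted[10] = bab$bbababaaaa  (last char: 'a')
  sorted[11] = babaaaabab$bba  (last char: 'a')
  sorted[12] = bababaaaabab$b  (last char: 'b')
  sorted[13] = bbababaaaabab$  (last char: '$')
Last column: bbaabbabaaaab$
Original string S is at sorted index 13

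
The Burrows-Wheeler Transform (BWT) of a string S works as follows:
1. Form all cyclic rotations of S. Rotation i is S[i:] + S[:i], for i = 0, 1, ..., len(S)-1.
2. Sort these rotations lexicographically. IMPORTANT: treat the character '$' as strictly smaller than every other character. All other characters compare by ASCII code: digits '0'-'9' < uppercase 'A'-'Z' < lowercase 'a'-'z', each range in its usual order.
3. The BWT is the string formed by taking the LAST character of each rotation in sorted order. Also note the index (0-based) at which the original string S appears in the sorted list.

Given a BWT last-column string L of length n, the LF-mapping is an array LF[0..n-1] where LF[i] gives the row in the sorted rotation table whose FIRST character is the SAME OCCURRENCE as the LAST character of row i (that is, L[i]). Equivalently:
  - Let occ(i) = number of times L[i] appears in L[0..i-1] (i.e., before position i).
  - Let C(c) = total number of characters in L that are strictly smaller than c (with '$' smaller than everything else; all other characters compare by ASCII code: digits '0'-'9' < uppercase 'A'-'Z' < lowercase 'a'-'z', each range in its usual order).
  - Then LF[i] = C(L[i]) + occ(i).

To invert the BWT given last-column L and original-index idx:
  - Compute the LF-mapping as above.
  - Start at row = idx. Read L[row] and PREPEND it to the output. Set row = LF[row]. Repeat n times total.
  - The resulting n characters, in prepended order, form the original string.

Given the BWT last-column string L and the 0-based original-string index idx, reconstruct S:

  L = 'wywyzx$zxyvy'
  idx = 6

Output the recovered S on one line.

LF mapping: 2 6 3 7 10 4 0 11 5 8 1 9
Walk LF starting at row 6, prepending L[row]:
  step 1: row=6, L[6]='$', prepend. Next row=LF[6]=0
  step 2: row=0, L[0]='w', prepend. Next row=LF[0]=2
  step 3: row=2, L[2]='w', prepend. Next row=LF[2]=3
  step 4: row=3, L[3]='y', prepend. Next row=LF[3]=7
  step 5: row=7, L[7]='z', prepend. Next row=LF[7]=11
  step 6: row=11, L[11]='y', prepend. Next row=LF[11]=9
  step 7: row=9, L[9]='y', prepend. Next row=LF[9]=8
  step 8: row=8, L[8]='x', prepend. Next row=LF[8]=5
  step 9: row=5, L[5]='x', prepend. Next row=LF[5]=4
  step 10: row=4, L[4]='z', prepend. Next row=LF[4]=10
  step 11: row=10, L[10]='v', prepend. Next row=LF[10]=1
  step 12: row=1, L[1]='y', prepend. Next row=LF[1]=6
Reversed output: yvzxxyyzyww$

Answer: yvzxxyyzyww$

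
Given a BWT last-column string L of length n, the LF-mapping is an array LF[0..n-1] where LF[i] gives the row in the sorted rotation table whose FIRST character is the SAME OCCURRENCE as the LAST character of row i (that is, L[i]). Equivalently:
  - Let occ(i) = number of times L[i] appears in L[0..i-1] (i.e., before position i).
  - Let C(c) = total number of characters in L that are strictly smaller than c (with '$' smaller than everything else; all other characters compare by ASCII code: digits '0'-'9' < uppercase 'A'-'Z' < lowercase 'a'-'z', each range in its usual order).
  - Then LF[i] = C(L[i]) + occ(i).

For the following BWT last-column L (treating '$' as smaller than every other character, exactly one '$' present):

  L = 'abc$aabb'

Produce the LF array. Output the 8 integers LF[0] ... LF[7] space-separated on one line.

Char counts: '$':1, 'a':3, 'b':3, 'c':1
C (first-col start): C('$')=0, C('a')=1, C('b')=4, C('c')=7
L[0]='a': occ=0, LF[0]=C('a')+0=1+0=1
L[1]='b': occ=0, LF[1]=C('b')+0=4+0=4
L[2]='c': occ=0, LF[2]=C('c')+0=7+0=7
L[3]='$': occ=0, LF[3]=C('$')+0=0+0=0
L[4]='a': occ=1, LF[4]=C('a')+1=1+1=2
L[5]='a': occ=2, LF[5]=C('a')+2=1+2=3
L[6]='b': occ=1, LF[6]=C('b')+1=4+1=5
L[7]='b': occ=2, LF[7]=C('b')+2=4+2=6

Answer: 1 4 7 0 2 3 5 6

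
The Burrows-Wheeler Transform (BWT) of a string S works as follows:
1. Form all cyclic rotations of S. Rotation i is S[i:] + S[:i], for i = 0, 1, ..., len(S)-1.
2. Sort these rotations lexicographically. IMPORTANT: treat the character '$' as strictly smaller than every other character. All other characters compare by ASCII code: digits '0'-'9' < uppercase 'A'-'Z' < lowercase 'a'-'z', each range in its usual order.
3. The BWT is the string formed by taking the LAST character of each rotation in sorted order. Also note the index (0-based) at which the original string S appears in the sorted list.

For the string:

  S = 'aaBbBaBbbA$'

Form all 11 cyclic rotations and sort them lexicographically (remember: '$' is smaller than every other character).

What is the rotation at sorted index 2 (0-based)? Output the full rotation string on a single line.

All 11 rotations (rotation i = S[i:]+S[:i]):
  rot[0] = aaBbBaBbbA$
  rot[1] = aBbBaBbbA$a
  rot[2] = BbBaBbbA$aa
  rot[3] = bBaBbbA$aaB
  rot[4] = BaBbbA$aaBb
  rot[5] = aBbbA$aaBbB
  rot[6] = BbbA$aaBbBa
  rot[7] = bbA$aaBbBaB
  rot[8] = bA$aaBbBaBb
  rot[9] = A$aaBbBaBbb
  rot[10] = $aaBbBaBbbA
Sorted (with $ < everything):
  sorted[0] = $aaBbBaBbbA
  sorted[1] = A$aaBbBaBbb
  sorted[2] = BaBbbA$aaBb
  sorted[3] = BbBaBbbA$aa
  sorted[4] = BbbA$aaBbBa
  sorted[5] = aBbBaBbbA$a
  sorted[6] = aBbbA$aaBbB
  sorted[7] = aaBbBaBbbA$
  sorted[8] = bA$aaBbBaBb
  sorted[9] = bBaBbbA$aaB
  sorted[10] = bbA$aaBbBaB
sorted[2] = BaBbbA$aaBb

Answer: BaBbbA$aaBb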